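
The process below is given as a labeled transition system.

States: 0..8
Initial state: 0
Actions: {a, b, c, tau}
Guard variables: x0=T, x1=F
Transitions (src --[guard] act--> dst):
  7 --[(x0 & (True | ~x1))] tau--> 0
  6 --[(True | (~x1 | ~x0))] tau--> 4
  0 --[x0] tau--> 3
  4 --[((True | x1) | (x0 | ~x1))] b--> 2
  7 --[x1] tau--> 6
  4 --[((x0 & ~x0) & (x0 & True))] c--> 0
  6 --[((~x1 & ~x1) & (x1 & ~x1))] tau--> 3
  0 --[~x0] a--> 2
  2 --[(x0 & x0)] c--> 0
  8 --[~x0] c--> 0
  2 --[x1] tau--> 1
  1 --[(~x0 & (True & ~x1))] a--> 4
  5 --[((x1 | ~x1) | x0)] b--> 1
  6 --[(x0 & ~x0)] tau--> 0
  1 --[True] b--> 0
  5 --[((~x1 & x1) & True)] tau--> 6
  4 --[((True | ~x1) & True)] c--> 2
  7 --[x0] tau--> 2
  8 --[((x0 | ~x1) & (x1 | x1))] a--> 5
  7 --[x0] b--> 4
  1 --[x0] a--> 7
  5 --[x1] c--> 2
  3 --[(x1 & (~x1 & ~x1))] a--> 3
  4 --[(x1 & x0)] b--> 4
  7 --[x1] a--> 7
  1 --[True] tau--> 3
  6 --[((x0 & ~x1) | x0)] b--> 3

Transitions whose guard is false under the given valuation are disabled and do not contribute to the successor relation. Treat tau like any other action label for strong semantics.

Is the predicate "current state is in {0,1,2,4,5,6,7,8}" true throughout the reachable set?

Answer: INVARIANT VIOLATED at state 3

Analysis:
Inv-set: {0,1,2,4,5,6,7,8}
Reachable = {0,3}
  0: ok
  3: outside
reach 3 via tau — violates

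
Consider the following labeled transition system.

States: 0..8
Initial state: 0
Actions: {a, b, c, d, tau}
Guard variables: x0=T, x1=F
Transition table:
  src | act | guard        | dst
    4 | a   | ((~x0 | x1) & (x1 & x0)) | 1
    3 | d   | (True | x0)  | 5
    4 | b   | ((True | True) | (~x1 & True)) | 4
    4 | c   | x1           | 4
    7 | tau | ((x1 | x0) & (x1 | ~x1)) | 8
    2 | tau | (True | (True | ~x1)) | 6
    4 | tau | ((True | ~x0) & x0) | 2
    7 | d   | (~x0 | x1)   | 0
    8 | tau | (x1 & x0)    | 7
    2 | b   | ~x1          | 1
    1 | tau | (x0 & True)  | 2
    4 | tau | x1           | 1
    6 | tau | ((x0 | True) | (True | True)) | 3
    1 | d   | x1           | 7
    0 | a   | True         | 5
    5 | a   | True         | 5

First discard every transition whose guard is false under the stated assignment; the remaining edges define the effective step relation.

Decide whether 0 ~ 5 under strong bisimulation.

Answer: BISIMILAR

Working:
Bisimulation quotient by refinement:
  round 0: {{0,1,2,3,4,5,6,7,8}}
  round 1: {{0,5},{1,6,7},{2,4},{3},{8}}
  round 2: {{0,5},{1},{2},{3},{4},{6},{7},{8}}
stable after 3 split(s): 8 block(s)
0∈{0,5}, 5∈{0,5}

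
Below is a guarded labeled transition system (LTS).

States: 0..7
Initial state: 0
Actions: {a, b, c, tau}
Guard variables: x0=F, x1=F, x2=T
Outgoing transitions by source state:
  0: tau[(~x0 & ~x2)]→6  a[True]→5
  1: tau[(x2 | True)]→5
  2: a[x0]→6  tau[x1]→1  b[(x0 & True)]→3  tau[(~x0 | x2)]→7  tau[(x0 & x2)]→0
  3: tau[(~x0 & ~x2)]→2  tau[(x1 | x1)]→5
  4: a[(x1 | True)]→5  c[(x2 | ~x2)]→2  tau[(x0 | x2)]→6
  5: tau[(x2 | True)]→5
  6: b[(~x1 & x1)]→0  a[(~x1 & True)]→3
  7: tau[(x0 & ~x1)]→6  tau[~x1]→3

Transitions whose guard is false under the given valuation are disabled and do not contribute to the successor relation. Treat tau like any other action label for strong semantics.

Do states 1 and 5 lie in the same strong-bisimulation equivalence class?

Answer: BISIMILAR

Analysis:
Compute ~ classes (split until stable):
  P[0] = {{0,1,2,3,4,5,6,7}}
  P[1] = {{0,6},{1,2,5,7},{3},{4}}
  P[2] = {{0},{1,2,5},{3},{4},{6},{7}}
  P[3] = {{0},{1,5},{2},{3},{4},{6},{7}}
Fixed point at round 4; 7 class(es).
1∈{1,5}, 5∈{1,5}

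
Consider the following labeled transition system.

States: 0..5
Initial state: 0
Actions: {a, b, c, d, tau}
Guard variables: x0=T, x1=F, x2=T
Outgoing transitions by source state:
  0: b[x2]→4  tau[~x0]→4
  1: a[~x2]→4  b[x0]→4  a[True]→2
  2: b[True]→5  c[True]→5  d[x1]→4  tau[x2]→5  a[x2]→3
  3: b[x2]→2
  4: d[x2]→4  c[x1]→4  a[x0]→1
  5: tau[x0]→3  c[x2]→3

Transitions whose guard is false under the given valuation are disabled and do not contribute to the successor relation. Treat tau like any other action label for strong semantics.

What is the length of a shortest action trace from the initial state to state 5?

Answer: 4

Working:
Layered search for 5:
  Layer 0: {0}
  Layer 1: {4}
  Layer 2: {1}
  Layer 3: {2}
  Layer 4: {3,5}
first hit 5 at d=4 via b·a·a·b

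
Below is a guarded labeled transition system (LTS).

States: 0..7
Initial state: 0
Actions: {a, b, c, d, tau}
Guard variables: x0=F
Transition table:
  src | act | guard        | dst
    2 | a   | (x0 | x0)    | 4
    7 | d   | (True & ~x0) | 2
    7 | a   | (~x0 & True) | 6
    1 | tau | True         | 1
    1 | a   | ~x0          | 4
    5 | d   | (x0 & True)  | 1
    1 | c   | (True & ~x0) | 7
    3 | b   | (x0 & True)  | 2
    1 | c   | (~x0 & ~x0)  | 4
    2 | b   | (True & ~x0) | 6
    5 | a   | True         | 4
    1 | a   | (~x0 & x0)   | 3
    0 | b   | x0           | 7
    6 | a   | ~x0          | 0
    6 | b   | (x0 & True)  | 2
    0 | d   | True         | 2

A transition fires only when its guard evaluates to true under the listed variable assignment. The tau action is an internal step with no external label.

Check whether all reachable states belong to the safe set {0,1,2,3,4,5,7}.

Inv-set: {0,1,2,3,4,5,7}
R = {0,2,6}
  0: ✓
  2: ✓
  6: ✗ unsafe
counterexample path to 6: d·b

Answer: INVARIANT VIOLATED at state 6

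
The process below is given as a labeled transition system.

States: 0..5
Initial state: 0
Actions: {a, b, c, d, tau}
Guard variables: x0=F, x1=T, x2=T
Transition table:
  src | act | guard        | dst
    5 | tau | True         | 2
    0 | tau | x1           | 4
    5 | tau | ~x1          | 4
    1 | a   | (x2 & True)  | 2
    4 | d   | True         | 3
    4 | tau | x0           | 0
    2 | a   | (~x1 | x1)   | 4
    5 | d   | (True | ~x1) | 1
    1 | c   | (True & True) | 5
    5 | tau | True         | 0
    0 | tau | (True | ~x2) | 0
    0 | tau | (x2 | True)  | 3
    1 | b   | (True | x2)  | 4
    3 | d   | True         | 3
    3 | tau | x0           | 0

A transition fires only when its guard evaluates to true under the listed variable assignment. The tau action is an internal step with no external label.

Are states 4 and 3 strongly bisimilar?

Compute ~ classes (split until stable):
  round 0: {{0,1,2,3,4,5}}
  round 1: {{0},{1},{2},{3,4},{5}}
Fixed point at round 2; 5 class(es).
4∈{3,4}, 3∈{3,4}

Answer: BISIMILAR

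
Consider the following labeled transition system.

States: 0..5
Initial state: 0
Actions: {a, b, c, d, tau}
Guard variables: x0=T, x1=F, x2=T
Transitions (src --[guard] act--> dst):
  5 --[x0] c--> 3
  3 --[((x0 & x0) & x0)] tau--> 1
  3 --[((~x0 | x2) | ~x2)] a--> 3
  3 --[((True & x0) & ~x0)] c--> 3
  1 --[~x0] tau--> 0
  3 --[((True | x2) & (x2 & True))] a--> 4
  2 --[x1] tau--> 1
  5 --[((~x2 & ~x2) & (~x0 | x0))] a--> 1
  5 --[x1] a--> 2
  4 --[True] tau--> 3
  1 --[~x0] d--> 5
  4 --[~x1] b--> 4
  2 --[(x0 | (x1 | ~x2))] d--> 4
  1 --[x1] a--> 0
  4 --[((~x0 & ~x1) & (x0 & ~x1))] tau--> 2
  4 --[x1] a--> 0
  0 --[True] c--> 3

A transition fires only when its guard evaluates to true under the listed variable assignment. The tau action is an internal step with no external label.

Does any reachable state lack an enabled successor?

R = {0,1,3,4}
  0: c→3  [deg 1]
  1: ∅  [no exit]
  3: a→3  a→4  tau→1  [deg 3]
  4: b→4  tau→3  [deg 2]
witness 1: c·tau

Answer: DEADLOCK at state 1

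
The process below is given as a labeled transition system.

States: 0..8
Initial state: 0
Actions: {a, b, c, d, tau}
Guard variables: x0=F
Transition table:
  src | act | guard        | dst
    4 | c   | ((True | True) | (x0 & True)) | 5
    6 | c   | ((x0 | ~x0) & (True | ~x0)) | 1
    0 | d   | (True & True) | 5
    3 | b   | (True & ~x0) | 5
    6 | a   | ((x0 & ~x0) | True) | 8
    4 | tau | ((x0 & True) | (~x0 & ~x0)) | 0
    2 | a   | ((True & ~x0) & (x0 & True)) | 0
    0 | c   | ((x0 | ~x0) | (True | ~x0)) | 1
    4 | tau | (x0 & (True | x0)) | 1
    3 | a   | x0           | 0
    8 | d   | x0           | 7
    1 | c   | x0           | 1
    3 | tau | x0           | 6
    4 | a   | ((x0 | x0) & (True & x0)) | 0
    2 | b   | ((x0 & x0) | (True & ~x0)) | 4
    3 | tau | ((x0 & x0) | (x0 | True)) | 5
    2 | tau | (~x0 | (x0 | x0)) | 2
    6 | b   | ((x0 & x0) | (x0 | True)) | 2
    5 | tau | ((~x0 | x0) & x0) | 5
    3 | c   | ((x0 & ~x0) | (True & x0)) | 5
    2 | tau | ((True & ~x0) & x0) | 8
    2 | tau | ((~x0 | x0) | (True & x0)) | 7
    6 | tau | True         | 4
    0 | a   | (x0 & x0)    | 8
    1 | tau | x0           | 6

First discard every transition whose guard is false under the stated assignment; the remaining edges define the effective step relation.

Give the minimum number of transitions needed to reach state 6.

Layered search for 6:
  depth 0: {0}
  depth 1: {1,5}
6 never appears.

Answer: UNREACHABLE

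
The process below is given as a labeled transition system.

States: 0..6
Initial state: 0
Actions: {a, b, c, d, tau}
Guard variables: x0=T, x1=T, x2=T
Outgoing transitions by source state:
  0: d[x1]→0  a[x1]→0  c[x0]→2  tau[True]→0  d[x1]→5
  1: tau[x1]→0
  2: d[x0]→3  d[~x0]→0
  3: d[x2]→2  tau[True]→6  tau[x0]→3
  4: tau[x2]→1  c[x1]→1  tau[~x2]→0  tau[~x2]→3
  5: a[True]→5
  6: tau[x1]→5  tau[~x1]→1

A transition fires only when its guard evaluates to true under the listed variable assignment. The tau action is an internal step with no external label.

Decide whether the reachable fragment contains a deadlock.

Answer: DEADLOCK-FREE

Working:
R = {0,2,3,5,6}
  0: a→0  c→2  d→0  d→5  tau→0  [5 exit(s)]
  2: d→3  [1 exit(s)]
  3: d→2  tau→3  tau→6  [3 exit(s)]
  5: a→5  [1 exit(s)]
  6: tau→5  [1 exit(s)]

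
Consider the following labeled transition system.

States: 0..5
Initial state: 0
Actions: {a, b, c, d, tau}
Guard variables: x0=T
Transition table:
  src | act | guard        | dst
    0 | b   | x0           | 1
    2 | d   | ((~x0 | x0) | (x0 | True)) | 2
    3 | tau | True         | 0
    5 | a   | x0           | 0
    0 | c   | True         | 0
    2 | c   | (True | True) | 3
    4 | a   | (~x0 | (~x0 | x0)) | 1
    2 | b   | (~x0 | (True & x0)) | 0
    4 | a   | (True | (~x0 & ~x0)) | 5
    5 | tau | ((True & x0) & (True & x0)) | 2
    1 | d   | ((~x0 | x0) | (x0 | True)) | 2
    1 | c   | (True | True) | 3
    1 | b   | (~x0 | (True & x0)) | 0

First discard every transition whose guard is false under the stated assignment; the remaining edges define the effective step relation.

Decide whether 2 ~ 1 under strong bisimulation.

Compute ~ classes (split until stable):
  round 0: {{0,1,2,3,4,5}}
  round 1: {{0},{1,2},{3},{4},{5}}
5 equivalence class(es) (converged in 2)
2∈{1,2}, 1∈{1,2}

Answer: BISIMILAR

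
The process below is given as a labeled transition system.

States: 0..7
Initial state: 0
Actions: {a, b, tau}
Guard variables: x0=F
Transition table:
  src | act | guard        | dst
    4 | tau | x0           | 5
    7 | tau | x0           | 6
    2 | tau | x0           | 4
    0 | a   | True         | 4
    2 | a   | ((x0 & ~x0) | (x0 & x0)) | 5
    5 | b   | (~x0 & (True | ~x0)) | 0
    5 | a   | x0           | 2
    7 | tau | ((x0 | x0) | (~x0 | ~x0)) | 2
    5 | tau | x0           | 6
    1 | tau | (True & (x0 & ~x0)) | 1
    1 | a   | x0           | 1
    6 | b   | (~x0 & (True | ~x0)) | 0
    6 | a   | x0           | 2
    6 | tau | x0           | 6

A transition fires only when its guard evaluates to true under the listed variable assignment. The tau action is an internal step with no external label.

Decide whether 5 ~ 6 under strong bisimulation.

Answer: BISIMILAR

Analysis:
Refine partition for ~:
  round 0: {{0,1,2,3,4,5,6,7}}
  round 1: {{0},{1,2,3,4},{5,6},{7}}
Fixed point at round 2; 4 class(es).
5∈{5,6}, 6∈{5,6}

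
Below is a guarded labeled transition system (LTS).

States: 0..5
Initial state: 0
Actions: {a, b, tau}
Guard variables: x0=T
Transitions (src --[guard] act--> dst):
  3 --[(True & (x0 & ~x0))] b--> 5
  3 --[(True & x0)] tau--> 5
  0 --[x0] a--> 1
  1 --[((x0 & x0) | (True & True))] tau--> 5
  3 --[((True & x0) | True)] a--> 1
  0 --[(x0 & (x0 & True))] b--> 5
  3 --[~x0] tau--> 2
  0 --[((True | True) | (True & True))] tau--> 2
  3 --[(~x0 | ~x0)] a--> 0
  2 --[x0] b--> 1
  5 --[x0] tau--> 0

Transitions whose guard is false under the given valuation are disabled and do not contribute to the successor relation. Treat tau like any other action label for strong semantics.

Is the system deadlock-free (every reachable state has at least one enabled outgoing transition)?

Answer: DEADLOCK-FREE

Analysis:
Reach set: {0,1,2,5}
  0: a→1  b→5  tau→2  [3 out]
  1: tau→5  [1 out]
  2: b→1  [1 out]
  5: tau→0  [1 out]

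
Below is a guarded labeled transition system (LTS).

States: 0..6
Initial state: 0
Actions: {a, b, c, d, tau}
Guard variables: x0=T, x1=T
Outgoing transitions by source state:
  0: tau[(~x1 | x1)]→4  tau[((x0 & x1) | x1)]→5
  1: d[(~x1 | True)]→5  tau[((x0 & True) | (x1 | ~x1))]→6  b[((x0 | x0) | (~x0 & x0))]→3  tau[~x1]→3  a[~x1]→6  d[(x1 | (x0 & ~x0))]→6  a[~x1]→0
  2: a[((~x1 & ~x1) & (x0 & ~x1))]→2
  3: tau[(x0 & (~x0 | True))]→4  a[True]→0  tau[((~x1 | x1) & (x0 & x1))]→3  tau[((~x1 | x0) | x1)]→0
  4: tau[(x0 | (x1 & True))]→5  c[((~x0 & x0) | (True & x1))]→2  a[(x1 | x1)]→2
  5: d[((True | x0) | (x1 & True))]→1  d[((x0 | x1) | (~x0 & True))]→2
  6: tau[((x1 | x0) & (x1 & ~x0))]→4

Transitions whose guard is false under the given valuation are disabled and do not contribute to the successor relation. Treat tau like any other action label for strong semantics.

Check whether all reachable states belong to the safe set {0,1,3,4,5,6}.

Inv-set: {0,1,3,4,5,6}
Reach set: {0,1,2,3,4,5,6}
  0: safe
  1: safe
  2: VIOLATES
  3: safe
  4: safe
  5: safe
  6: safe
reach 2 via tau·c — violates

Answer: INVARIANT VIOLATED at state 2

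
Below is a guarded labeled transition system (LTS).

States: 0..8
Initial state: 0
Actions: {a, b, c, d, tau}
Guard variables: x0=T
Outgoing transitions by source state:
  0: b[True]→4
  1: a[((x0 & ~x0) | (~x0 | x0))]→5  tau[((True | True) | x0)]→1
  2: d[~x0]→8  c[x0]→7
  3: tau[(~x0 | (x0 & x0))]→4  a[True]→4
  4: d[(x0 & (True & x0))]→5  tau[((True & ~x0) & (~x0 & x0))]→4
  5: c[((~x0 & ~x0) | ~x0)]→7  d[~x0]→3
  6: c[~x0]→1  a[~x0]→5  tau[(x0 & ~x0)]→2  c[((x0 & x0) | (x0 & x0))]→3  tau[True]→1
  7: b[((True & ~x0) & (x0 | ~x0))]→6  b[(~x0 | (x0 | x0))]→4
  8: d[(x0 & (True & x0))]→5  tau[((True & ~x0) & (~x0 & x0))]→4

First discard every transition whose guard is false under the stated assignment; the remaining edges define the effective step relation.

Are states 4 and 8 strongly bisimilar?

Answer: BISIMILAR

Working:
Refine partition for ~:
  π0 = {{0,1,2,3,4,5,6,7,8}}
  π1 = {{0,7},{1,3},{2},{4,8},{5},{6}}
  π2 = {{0,7},{1},{2},{3},{4,8},{5},{6}}
7 equivalence class(es) (converged in 3)
4∈{4,8}, 8∈{4,8}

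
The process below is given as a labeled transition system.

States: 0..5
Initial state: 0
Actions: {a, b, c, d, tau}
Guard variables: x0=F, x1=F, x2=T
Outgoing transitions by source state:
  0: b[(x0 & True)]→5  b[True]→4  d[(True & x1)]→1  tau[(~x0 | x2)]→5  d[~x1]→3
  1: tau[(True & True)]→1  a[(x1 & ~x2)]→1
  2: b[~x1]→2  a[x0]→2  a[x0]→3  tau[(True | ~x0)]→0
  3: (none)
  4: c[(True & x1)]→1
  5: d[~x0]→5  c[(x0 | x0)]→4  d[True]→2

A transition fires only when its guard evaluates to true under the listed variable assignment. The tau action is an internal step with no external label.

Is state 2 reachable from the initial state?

Answer: REACHABLE

Analysis:
Guard filter leaves 8 enabled edge(s).
depth 0: {0}
depth 1: {3,4,5}  total {0,3,4,5}
depth 2: {2}  total {0,2,3,4,5}
Reachable = {0,2,3,4,5}
Path to 2: tau·d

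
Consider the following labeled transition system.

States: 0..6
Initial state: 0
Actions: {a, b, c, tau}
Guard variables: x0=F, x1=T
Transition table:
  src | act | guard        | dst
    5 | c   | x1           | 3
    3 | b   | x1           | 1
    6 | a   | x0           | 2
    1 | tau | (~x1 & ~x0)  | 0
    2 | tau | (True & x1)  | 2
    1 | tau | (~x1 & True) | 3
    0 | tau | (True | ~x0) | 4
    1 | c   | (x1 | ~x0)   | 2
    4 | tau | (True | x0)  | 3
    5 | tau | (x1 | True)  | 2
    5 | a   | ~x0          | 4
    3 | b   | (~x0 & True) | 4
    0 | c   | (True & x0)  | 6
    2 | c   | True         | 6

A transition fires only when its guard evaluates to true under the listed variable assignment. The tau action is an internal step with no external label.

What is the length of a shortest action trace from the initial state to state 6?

Layered search for 6:
  depth 0: {0}
  depth 1: {4}
  depth 2: {3}
  depth 3: {1}
  depth 4: {2}
  depth 5: {6}
6 enters at depth 5; path tau·tau·b·c·c

Answer: 5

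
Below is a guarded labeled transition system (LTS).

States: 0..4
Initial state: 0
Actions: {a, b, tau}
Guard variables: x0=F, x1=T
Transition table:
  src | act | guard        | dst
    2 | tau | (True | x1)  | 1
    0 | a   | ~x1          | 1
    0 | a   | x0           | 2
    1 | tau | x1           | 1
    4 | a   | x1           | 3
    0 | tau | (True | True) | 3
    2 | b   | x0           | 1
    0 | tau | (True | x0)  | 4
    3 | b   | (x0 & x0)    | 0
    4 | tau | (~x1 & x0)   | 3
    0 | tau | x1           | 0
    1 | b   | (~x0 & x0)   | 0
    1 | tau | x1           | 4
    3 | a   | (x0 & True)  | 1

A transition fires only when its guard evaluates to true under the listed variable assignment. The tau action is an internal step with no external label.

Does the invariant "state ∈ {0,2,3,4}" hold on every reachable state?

Answer: INVARIANT HOLDS

Working:
Safe = {0,2,3,4}
Reach set: {0,3,4}
  0: ✓
  3: ✓
  4: ✓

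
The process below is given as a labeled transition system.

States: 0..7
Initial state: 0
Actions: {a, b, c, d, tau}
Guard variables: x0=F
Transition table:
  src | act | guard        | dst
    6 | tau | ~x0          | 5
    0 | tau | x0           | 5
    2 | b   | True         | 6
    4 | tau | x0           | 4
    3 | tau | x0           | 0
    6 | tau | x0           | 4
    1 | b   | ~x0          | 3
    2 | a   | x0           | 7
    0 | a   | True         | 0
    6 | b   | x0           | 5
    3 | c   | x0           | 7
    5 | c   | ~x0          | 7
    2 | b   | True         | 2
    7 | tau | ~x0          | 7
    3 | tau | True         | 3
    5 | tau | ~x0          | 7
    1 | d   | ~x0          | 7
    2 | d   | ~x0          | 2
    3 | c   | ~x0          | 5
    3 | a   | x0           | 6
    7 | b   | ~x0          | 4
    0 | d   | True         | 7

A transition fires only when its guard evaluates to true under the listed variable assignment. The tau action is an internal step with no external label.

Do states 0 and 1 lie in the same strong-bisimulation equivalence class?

Answer: NOT BISIMILAR

Working:
Compute ~ classes (split until stable):
  round 0: {{0,1,2,3,4,5,6,7}}
  round 1: {{0},{1,2},{3,5},{4},{6},{7}}
  round 2: {{0},{1},{2},{3},{4},{5},{6},{7}}
8 equivalence class(es) (converged in 3)
[0]={0}  [1]={1}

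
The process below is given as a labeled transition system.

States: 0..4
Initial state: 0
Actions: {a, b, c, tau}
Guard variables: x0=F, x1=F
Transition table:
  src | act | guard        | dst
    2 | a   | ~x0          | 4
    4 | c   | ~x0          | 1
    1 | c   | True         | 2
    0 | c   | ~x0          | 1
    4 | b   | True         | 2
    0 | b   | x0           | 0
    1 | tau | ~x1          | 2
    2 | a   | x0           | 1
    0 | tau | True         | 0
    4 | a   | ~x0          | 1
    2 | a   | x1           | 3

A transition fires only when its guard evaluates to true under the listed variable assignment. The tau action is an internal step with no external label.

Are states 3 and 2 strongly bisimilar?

Compute ~ classes (split until stable):
  π0 = {{0,1,2,3,4}}
  π1 = {{0,1},{2},{3},{4}}
  π2 = {{0},{1},{2},{3},{4}}
Fixed point at round 3; 5 class(es).
class of 3: {3}; class of 2: {2}

Answer: NOT BISIMILAR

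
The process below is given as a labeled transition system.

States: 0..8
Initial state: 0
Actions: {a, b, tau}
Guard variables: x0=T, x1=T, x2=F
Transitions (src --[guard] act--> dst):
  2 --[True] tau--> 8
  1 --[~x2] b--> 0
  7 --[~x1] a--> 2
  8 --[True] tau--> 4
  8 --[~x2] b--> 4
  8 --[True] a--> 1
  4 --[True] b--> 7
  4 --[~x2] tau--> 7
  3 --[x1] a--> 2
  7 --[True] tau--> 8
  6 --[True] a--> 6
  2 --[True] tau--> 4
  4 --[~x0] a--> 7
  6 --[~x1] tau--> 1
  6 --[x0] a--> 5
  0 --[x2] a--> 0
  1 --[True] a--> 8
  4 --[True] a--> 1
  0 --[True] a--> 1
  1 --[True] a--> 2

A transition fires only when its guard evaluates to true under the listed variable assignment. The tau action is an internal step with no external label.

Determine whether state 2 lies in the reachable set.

Guard filter leaves 16 enabled edge(s).
L0 = {0}
L1 = {1}  total {0,1}
L2 = {2,8}  total {0,1,2,8}
L3 = {4}  total {0,1,2,4,8}
L4 = {7}  total {0,1,2,4,7,8}
Reach set: {0,1,2,4,7,8}
witness 2: a·a

Answer: REACHABLE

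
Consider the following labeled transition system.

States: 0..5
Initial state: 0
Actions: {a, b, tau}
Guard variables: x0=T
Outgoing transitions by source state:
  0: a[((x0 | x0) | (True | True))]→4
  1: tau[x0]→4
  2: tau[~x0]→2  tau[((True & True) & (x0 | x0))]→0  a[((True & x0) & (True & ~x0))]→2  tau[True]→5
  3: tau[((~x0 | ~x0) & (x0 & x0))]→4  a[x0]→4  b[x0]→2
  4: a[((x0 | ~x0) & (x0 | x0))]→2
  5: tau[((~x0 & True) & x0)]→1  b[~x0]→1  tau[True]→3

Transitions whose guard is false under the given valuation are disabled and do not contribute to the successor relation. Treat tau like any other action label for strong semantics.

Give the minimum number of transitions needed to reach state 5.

BFS to 5:
  L0 = {0}
  L1 = {4}
  L2 = {2}
  L3 = {5}
first hit 5 at d=3 via a·a·tau

Answer: 3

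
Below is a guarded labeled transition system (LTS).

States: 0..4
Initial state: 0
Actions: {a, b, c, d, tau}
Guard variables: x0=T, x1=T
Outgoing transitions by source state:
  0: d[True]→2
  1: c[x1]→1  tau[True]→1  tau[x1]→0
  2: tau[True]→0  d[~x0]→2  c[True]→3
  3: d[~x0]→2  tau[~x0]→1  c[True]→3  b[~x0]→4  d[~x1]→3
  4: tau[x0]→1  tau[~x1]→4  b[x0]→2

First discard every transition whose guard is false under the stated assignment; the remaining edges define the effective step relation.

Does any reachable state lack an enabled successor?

Answer: DEADLOCK-FREE

Trace:
Reachable = {0,2,3}
  0: d→2  [1 exit(s)]
  2: c→3  tau→0  [2 exit(s)]
  3: c→3  [1 exit(s)]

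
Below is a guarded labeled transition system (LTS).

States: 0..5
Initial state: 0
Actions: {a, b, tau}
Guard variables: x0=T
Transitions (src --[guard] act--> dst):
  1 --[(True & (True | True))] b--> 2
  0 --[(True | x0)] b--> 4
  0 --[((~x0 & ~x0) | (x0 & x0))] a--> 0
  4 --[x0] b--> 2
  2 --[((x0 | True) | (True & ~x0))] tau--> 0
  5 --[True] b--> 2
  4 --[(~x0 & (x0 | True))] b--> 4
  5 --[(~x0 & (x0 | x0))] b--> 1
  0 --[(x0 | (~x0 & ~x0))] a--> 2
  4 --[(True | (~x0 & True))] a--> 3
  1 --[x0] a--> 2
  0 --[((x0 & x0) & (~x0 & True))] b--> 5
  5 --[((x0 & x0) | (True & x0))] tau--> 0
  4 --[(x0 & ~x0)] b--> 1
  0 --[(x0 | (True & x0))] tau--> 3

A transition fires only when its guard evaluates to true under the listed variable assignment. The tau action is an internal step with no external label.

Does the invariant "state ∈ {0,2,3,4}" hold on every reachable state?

Allowed set {0,2,3,4}
Reach set: {0,2,3,4}
  0: safe
  2: safe
  3: safe
  4: safe

Answer: INVARIANT HOLDS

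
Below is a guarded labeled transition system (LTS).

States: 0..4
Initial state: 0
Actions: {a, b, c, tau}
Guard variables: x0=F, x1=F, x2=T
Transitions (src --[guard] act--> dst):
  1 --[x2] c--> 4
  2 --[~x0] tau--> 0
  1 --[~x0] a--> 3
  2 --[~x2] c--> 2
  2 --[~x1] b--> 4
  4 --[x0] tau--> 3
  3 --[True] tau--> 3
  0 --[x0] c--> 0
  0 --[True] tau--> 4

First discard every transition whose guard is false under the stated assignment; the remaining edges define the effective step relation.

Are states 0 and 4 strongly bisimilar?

Answer: NOT BISIMILAR

Working:
Compute ~ classes (split until stable):
  P[0] = {{0,1,2,3,4}}
  P[1] = {{0,3},{1},{2},{4}}
  P[2] = {{0},{1},{2},{3},{4}}
stable after 3 split(s): 5 block(s)
class of 0: {0}; class of 4: {4}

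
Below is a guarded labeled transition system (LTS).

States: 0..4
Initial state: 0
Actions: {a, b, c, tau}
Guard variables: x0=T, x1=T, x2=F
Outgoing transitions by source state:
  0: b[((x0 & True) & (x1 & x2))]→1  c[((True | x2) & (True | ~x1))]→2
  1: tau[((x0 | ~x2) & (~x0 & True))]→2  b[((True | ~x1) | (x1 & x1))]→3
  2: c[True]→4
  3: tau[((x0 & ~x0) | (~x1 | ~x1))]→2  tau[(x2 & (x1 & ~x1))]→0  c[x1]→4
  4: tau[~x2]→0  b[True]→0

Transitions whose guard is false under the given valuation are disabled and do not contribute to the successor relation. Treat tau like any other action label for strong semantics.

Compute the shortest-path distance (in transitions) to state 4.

Answer: 2

Analysis:
Layered search for 4:
  depth 0: {0}
  depth 1: {2}
  depth 2: {4}
depth(4)=2, e.g. c·c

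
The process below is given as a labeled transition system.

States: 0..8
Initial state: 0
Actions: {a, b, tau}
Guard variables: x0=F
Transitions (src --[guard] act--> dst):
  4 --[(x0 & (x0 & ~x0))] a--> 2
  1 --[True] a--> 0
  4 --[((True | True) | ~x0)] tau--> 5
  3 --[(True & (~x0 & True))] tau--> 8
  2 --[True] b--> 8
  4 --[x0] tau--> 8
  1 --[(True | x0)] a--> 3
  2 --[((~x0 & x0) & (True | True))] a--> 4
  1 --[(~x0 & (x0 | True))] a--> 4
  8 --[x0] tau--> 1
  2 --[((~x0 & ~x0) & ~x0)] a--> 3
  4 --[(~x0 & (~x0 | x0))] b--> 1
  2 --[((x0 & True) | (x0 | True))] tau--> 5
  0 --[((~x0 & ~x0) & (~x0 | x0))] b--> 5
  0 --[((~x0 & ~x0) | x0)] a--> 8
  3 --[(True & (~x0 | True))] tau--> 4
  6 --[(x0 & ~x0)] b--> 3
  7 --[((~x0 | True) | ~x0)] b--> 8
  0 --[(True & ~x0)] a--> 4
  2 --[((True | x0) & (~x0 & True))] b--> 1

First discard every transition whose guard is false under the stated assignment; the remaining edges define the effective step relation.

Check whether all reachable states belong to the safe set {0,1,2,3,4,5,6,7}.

Allowed set {0,1,2,3,4,5,6,7}
Reach set: {0,1,3,4,5,8}
  0: safe
  1: safe
  3: safe
  4: safe
  5: safe
  8: outside
witness against invariant: a → 8

Answer: INVARIANT VIOLATED at state 8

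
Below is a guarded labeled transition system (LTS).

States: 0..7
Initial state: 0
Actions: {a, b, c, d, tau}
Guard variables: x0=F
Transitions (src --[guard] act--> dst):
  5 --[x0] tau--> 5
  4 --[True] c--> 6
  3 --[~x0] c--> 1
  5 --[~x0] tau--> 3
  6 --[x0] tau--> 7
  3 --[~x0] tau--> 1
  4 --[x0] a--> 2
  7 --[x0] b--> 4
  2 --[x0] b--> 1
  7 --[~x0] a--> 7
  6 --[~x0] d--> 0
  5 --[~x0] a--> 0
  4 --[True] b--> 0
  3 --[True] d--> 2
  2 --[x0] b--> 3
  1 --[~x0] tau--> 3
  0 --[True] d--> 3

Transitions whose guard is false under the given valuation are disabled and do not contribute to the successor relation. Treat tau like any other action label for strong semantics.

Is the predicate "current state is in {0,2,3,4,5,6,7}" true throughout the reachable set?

Allowed set {0,2,3,4,5,6,7}
R = {0,1,2,3}
  0: safe
  1: outside
  2: safe
  3: safe
witness against invariant: d·c → 1

Answer: INVARIANT VIOLATED at state 1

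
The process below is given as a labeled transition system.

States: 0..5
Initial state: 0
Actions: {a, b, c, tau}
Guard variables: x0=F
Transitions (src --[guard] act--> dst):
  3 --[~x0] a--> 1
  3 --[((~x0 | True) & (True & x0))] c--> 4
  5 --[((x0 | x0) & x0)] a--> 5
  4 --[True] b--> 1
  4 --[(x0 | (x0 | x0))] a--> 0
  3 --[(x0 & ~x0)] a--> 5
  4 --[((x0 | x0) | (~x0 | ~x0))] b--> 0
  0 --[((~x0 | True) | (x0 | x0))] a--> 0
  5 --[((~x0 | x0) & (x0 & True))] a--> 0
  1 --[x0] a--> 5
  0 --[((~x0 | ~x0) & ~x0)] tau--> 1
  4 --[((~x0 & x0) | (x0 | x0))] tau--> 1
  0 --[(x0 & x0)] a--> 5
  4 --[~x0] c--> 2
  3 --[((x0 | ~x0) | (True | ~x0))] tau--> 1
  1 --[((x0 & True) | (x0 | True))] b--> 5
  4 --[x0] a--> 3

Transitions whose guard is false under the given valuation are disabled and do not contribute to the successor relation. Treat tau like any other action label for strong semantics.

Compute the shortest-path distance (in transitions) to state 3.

Answer: UNREACHABLE

Working:
BFS to 3:
  Layer 0: {0}
  Layer 1: {1}
  Layer 2: {5}
3 never appears.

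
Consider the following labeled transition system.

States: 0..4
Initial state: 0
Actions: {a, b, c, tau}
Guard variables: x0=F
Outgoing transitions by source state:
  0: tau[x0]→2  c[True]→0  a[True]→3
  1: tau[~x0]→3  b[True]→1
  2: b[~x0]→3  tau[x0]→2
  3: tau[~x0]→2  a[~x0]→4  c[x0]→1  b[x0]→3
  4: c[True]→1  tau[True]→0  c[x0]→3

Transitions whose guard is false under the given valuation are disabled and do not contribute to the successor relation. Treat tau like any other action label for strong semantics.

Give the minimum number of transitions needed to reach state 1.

Answer: 3

Working:
Layered search for 1:
  depth 0: {0}
  depth 1: {3}
  depth 2: {2,4}
  depth 3: {1}
first hit 1 at d=3 via a·a·c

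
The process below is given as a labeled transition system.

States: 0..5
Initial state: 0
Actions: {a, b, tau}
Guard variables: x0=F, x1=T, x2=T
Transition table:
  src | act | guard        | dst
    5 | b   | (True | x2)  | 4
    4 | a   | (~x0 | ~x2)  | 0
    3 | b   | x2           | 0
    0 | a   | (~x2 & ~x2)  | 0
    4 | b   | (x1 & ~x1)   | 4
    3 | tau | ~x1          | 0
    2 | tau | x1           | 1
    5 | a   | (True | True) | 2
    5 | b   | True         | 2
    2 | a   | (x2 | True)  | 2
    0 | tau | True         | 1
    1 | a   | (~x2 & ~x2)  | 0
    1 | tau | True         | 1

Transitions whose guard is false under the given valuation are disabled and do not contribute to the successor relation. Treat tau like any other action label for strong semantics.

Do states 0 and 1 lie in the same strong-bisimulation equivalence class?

Refine partition for ~:
  round 0: {{0,1,2,3,4,5}}
  round 1: {{0,1},{2},{3},{4},{5}}
stable after 2 split(s): 5 block(s)
class of 0: {0,1}; class of 1: {0,1}

Answer: BISIMILAR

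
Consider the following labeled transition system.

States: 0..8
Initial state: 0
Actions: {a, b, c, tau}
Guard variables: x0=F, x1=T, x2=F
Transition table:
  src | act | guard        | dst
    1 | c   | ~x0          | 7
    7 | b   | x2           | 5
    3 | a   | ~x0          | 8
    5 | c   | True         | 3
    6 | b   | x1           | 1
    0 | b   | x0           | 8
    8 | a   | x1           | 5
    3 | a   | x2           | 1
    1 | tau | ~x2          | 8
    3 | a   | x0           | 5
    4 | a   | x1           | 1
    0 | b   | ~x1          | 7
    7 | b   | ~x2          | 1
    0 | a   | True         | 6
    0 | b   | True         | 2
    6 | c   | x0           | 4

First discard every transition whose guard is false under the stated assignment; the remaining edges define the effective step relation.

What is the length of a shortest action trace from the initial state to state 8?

Layered search for 8:
  L0 = {0}
  L1 = {2,6}
  L2 = {1}
  L3 = {7,8}
depth(8)=3, e.g. a·b·tau

Answer: 3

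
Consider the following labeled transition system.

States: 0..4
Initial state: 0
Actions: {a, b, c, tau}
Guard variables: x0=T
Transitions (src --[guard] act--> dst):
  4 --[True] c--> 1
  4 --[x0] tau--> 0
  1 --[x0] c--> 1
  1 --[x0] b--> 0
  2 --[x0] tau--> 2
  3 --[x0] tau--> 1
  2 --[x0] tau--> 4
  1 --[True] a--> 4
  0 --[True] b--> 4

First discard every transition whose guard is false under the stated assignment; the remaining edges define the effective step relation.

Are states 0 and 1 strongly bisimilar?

Compute ~ classes (split until stable):
  round 0: {{0,1,2,3,4}}
  round 1: {{0},{1},{2,3},{4}}
  round 2: {{0},{1},{2},{3},{4}}
stable after 3 split(s): 5 block(s)
0∈{0}, 1∈{1}

Answer: NOT BISIMILAR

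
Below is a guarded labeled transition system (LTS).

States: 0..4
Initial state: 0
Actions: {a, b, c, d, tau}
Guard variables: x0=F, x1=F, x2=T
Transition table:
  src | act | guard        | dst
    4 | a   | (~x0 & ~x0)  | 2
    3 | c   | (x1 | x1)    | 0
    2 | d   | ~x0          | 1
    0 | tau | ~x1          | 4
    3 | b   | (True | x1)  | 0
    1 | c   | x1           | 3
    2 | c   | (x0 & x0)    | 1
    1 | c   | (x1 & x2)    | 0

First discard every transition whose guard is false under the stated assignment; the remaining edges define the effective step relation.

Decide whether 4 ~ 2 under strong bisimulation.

Answer: NOT BISIMILAR

Trace:
Compute ~ classes (split until stable):
  round 0: {{0,1,2,3,4}}
  round 1: {{0},{1},{2},{3},{4}}
5 equivalence class(es) (converged in 2)
4∈{4}, 2∈{2}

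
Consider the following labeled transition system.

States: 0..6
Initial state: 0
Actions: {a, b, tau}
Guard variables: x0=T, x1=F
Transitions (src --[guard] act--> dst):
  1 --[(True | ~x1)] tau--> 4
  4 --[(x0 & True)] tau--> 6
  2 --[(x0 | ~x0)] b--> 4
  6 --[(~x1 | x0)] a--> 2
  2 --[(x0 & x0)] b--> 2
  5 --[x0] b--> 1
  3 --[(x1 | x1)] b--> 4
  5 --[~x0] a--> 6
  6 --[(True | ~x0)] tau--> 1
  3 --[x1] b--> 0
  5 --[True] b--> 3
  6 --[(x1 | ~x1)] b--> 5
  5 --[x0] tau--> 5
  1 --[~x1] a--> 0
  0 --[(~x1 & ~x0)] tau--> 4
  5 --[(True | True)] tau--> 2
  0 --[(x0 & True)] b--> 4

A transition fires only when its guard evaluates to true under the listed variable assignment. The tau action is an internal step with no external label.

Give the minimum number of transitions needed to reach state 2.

BFS to 2:
  depth 0: {0}
  depth 1: {4}
  depth 2: {6}
  depth 3: {1,2,5}
first hit 2 at d=3 via b·tau·a

Answer: 3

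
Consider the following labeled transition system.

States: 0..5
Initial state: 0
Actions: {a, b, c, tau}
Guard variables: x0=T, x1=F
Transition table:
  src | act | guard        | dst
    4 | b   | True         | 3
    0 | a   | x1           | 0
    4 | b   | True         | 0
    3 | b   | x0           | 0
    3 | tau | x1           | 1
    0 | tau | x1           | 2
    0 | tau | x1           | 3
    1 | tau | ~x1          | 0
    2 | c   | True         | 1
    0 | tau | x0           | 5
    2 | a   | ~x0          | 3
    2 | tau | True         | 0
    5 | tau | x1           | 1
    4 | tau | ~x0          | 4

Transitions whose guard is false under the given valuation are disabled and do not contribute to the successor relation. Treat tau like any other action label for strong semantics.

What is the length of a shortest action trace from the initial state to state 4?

Answer: UNREACHABLE

Trace:
Breadth-first toward 4:
  Layer 0: {0}
  Layer 1: {5}
4 never appears.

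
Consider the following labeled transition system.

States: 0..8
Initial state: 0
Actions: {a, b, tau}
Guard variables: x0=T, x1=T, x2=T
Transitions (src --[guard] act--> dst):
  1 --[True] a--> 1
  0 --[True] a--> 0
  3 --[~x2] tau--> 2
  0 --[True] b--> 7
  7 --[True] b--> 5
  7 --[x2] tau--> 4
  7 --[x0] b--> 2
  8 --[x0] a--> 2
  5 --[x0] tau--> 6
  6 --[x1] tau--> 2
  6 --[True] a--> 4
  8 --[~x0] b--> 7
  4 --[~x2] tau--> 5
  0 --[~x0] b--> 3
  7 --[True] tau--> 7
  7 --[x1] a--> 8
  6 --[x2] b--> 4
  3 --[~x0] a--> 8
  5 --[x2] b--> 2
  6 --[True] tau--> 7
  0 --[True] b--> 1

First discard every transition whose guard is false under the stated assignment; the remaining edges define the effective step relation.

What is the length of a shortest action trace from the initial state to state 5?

Answer: 2

Working:
Breadth-first toward 5:
  L0 = {0}
  L1 = {1,7}
  L2 = {2,4,5,8}
depth(5)=2, e.g. b·b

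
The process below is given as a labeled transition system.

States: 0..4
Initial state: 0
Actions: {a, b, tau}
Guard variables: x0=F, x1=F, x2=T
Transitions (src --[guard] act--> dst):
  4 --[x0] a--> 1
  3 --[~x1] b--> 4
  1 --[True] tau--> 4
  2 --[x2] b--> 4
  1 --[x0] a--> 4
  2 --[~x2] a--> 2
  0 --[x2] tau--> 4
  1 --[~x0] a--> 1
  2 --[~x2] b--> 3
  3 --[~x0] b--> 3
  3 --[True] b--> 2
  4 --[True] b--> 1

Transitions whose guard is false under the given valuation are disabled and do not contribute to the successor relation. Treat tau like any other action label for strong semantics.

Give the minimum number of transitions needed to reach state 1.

Layered search for 1:
  L0 = {0}
  L1 = {4}
  L2 = {1}
depth(1)=2, e.g. tau·b

Answer: 2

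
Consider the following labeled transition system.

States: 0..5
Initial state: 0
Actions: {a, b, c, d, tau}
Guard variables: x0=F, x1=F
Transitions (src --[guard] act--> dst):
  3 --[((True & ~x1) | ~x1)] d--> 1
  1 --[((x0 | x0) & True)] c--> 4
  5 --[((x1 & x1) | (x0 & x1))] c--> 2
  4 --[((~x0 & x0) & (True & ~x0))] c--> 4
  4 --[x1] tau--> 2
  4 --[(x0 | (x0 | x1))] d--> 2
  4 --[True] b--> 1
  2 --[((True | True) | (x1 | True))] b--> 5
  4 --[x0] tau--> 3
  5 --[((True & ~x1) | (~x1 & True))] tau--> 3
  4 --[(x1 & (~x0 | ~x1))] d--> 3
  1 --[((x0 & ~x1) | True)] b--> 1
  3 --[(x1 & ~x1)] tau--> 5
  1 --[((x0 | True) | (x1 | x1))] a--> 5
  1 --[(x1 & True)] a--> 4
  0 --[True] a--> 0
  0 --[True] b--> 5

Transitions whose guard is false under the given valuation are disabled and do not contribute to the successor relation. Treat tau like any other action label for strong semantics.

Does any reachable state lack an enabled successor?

Reach set: {0,1,3,5}
  0: a→0  b→5  [2 out]
  1: a→5  b→1  [2 out]
  3: d→1  [1 out]
  5: tau→3  [1 out]

Answer: DEADLOCK-FREE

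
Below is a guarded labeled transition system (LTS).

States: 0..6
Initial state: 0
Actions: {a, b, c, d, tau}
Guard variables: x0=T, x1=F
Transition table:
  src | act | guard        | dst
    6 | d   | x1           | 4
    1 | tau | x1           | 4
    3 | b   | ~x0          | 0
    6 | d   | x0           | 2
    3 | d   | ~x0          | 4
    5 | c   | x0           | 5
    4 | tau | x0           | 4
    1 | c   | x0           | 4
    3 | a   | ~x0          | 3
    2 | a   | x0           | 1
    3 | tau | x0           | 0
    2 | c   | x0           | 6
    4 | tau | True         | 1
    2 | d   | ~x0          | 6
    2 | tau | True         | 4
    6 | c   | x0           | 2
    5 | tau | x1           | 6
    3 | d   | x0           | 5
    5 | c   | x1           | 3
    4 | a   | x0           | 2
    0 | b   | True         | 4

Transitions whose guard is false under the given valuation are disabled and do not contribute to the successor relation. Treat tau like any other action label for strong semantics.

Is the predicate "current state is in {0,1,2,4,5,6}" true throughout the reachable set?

Inv-set: {0,1,2,4,5,6}
R = {0,1,2,4,6}
  0: ok
  1: ok
  2: ok
  4: ok
  6: ok

Answer: INVARIANT HOLDS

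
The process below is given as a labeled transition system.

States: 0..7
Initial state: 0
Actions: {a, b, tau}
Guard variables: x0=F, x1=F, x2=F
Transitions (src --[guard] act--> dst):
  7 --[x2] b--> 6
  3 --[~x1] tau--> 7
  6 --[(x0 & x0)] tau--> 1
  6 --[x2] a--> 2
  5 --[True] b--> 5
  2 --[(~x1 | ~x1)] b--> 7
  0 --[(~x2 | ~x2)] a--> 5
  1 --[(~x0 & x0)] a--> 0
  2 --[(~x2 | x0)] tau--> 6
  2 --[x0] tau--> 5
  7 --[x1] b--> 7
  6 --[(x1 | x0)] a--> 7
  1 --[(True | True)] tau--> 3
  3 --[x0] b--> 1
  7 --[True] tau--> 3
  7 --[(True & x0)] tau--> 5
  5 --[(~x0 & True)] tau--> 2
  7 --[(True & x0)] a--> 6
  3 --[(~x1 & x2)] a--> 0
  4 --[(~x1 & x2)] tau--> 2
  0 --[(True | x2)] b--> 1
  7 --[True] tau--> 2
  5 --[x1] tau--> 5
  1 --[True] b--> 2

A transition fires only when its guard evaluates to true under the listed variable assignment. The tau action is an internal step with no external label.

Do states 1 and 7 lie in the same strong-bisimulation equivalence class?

Answer: NOT BISIMILAR

Trace:
Refine partition for ~:
  round 0: {{0,1,2,3,4,5,6,7}}
  round 1: {{0},{1,2,5},{3,7},{4,6}}
  round 2: {{0},{1},{2},{3},{4,6},{5},{7}}
Fixed point at round 3; 7 class(es).
class of 1: {1}; class of 7: {7}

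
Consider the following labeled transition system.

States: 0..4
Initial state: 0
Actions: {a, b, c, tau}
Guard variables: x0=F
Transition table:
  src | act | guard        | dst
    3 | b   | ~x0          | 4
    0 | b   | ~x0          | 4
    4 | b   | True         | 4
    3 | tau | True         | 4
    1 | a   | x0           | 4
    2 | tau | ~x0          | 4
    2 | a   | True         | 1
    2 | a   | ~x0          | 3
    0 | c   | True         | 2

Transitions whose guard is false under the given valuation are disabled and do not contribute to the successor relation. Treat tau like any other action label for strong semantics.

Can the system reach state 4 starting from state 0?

8 transition(s) survive guard evaluation.
Layer 0: {0}
Layer 1: {2,4}  cumulative {0,2,4}
Layer 2: {1,3}  cumulative {0,1,2,3,4}
Reachable = {0,1,2,3,4}
trace reaching 4: b

Answer: REACHABLE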